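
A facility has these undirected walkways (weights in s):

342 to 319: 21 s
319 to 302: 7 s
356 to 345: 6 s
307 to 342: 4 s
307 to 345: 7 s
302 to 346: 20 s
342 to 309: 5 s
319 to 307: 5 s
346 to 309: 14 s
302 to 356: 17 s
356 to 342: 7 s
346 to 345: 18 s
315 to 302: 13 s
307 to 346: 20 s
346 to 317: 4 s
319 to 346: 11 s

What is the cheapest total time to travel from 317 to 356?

28 s

Candidate routes:
317 - 346 - 309 - 342 - 356: 4+14+5+7 = 30
317 - 346 - 319 - 307 - 342 - 356: 4+11+5+4+7 = 31
317 - 346 - 345 - 356: 4+18+6 = 28
317 - 346 - 319 - 307 - 345 - 356: 4+11+5+7+6 = 33
Cheapest is 317 - 346 - 345 - 356 at 28 s.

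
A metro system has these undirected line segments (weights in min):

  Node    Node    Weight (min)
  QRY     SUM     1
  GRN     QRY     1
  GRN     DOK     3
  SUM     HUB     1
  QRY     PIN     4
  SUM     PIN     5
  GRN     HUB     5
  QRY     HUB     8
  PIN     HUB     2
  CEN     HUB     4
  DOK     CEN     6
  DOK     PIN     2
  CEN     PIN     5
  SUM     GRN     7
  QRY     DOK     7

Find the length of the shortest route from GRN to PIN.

Compare a few routes:
GRN → QRY → SUM → PIN: 1+1+5 = 7
GRN → QRY → PIN: 1+4 = 5
GRN → HUB → PIN: 5+2 = 7
GRN → QRY → DOK → PIN: 1+7+2 = 10
The minimum is 5 min via GRN → QRY → PIN.

5 min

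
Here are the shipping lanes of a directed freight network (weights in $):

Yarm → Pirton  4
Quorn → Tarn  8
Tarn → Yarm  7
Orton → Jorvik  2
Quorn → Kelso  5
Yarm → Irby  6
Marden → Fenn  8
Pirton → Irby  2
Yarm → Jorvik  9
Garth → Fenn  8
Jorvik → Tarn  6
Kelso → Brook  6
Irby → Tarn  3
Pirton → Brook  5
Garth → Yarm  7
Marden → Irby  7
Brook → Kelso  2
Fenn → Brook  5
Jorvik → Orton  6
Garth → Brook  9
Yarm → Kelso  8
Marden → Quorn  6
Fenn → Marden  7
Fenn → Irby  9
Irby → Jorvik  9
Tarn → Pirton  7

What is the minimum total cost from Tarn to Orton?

$22

Compare a few routes:
Tarn - Yarm - Pirton - Irby - Jorvik - Orton: 7+4+2+9+6 = 28
Tarn - Pirton - Irby - Jorvik - Orton: 7+2+9+6 = 24
Tarn - Yarm - Jorvik - Orton: 7+9+6 = 22
The minimum is $22 via Tarn - Yarm - Jorvik - Orton.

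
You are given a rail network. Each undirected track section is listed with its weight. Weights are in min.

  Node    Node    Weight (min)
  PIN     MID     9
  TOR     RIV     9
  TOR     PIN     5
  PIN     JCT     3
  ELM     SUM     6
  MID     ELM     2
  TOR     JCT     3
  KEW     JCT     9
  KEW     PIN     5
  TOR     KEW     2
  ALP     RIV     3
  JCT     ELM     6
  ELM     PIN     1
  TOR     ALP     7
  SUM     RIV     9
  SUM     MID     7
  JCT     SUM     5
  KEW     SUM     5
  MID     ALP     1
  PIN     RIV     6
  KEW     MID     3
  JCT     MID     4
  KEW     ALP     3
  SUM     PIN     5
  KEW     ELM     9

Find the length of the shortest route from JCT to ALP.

Enumerating some paths:
JCT–MID–ALP: 4+1 = 5
JCT–TOR–KEW–ALP: 3+2+3 = 8
JCT–PIN–ELM–MID–ALP: 3+1+2+1 = 7
Cheapest is JCT–MID–ALP at 5 min.

5 min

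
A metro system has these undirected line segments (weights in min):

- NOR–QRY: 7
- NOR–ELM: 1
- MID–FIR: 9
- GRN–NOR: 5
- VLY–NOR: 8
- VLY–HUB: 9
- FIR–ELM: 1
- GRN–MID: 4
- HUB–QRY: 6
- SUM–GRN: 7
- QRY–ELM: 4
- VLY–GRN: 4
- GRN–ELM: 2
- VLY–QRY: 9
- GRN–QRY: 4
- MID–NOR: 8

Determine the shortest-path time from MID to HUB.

14 min

Enumerating some paths:
MID–GRN–VLY–HUB: 4+4+9 = 17
MID–NOR–ELM–QRY–HUB: 8+1+4+6 = 19
MID–GRN–QRY–HUB: 4+4+6 = 14
MID–GRN–ELM–QRY–HUB: 4+2+4+6 = 16
Cheapest is MID–GRN–QRY–HUB at 14 min.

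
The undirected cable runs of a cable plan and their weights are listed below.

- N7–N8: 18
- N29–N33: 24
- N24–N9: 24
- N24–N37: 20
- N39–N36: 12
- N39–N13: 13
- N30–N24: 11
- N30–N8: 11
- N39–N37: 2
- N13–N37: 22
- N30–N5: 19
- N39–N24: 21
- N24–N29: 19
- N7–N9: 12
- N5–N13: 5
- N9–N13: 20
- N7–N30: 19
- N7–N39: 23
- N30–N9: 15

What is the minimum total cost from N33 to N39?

Running Dijkstra from N33:
N33: 0
N29: 24  (via N33)
N24: 43  (via N29)
N30: 54  (via N24)
N37: 63  (via N24)
N39: 64  (via N24)
Shortest route: N33–N29–N24–N39 = 64.

64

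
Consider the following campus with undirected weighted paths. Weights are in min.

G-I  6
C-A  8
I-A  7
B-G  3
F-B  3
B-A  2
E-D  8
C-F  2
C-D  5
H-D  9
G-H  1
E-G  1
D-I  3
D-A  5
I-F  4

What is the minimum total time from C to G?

Running Dijkstra from C:
C: 0
F: 2  (via C)
B: 5  (via F)
D: 5  (via C)
I: 6  (via F)
A: 7  (via B)
G: 8  (via B)
Shortest route: C–F–B–G = 8 min.

8 min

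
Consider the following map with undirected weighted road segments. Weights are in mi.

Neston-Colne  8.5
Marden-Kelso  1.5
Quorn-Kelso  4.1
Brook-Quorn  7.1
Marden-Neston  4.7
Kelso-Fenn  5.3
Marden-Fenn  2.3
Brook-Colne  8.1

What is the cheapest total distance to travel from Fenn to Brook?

Compare a few routes:
Fenn → Marden → Neston → Colne → Brook: 2.3+4.7+8.5+8.1 = 23.6
Fenn → Kelso → Quorn → Brook: 5.3+4.1+7.1 = 16.5
Fenn → Marden → Kelso → Quorn → Brook: 2.3+1.5+4.1+7.1 = 15
Cheapest is Fenn → Marden → Kelso → Quorn → Brook at 15 mi.

15 mi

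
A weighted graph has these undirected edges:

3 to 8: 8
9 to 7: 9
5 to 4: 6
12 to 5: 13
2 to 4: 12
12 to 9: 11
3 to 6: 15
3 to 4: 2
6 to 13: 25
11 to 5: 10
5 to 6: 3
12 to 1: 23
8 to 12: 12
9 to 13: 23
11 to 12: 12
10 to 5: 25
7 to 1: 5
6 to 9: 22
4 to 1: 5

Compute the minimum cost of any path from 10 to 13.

53

Shortest distances from 10:
10: 0
5: 25  (via 10)
6: 28  (via 5)
4: 31  (via 5)
3: 33  (via 4)
11: 35  (via 5)
1: 36  (via 4)
12: 38  (via 5)
7: 41  (via 1)
8: 41  (via 3)
2: 43  (via 4)
9: 49  (via 12)
13: 53  (via 6)
Shortest route: 10–5–6–13 = 53.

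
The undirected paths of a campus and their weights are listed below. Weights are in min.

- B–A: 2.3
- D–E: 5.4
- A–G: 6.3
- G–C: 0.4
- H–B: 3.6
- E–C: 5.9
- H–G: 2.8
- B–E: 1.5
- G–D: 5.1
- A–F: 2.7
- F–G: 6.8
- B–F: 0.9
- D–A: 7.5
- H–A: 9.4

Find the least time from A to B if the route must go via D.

Shortest A→D: A–D = 7.5
Shortest D→B: D–E–B = 6.9
Total via D: 7.5 + 6.9 = 14.4 min.

14.4 min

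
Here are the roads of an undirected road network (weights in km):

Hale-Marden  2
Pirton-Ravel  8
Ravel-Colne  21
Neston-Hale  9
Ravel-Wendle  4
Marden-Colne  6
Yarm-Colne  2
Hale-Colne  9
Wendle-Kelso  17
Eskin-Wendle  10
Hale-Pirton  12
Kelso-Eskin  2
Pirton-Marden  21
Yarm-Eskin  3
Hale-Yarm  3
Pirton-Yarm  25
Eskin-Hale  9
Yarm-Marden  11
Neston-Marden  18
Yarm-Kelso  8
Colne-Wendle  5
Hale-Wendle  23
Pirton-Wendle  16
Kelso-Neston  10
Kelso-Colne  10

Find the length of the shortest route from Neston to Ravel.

23 km

Enumerating some paths:
Neston–Kelso–Eskin–Yarm–Colne–Wendle–Ravel: 10+2+3+2+5+4 = 26
Neston–Kelso–Eskin–Wendle–Ravel: 10+2+10+4 = 26
Neston–Hale–Yarm–Colne–Wendle–Ravel: 9+3+2+5+4 = 23
Cheapest is Neston–Hale–Yarm–Colne–Wendle–Ravel at 23 km.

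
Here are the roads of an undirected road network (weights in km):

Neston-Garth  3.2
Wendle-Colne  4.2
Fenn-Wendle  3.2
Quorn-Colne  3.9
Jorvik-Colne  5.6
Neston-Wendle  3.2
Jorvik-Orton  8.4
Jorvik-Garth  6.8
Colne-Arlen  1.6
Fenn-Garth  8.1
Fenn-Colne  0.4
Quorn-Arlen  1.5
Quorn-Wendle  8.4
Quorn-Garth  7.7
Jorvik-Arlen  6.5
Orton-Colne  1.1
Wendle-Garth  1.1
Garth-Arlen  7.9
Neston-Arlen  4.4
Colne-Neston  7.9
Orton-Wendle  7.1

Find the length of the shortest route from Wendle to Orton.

Enumerating some paths:
Wendle - Fenn - Colne - Orton: 3.2+0.4+1.1 = 4.7
Wendle - Colne - Orton: 4.2+1.1 = 5.3
Wendle - Orton: 7.1 = 7.1
Cheapest is Wendle - Fenn - Colne - Orton at 4.7 km.

4.7 km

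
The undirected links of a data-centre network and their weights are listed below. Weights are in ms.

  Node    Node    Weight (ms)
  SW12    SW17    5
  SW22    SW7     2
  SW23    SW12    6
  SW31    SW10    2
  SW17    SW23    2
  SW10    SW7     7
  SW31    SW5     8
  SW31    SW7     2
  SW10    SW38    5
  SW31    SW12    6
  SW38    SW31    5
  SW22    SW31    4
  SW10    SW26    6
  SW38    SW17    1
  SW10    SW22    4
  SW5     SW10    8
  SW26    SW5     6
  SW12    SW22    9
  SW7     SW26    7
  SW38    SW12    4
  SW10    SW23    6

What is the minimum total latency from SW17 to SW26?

12 ms

Settle nodes by increasing distance from SW17:
SW17: 0
SW38: 1  (via SW17)
SW23: 2  (via SW17)
SW12: 5  (via SW17)
SW10: 6  (via SW38)
SW31: 6  (via SW38)
SW7: 8  (via SW31)
SW22: 10  (via SW10)
SW26: 12  (via SW10)
Shortest route: SW17 → SW38 → SW10 → SW26 = 12 ms.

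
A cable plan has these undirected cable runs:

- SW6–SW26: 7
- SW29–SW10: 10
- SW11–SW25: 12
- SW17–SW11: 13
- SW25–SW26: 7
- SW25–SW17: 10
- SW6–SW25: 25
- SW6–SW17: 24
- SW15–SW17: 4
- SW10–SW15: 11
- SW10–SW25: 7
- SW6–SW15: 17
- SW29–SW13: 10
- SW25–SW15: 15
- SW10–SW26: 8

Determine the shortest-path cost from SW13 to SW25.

27

Running Dijkstra from SW13:
SW13: 0
SW29: 10  (via SW13)
SW10: 20  (via SW29)
SW25: 27  (via SW10)
Shortest route: SW13–SW29–SW10–SW25 = 27.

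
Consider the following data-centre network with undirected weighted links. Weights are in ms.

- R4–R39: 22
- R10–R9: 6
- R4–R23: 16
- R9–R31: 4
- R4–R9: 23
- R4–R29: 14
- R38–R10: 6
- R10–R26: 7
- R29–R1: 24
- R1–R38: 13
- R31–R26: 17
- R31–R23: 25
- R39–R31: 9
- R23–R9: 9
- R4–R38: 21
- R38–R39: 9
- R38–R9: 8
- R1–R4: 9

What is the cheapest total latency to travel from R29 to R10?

41 ms

Settle nodes by increasing distance from R29:
R29: 0
R4: 14  (via R29)
R1: 23  (via R4)
R23: 30  (via R4)
R38: 35  (via R4)
R39: 36  (via R4)
R9: 37  (via R4)
R10: 41  (via R38)
Shortest route: R29 → R4 → R38 → R10 = 41 ms.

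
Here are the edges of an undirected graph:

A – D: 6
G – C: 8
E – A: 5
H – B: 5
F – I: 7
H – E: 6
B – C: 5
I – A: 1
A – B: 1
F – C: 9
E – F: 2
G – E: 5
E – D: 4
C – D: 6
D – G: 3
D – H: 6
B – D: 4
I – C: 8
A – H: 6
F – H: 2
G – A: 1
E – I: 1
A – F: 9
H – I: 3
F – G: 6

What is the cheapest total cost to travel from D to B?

Running Dijkstra from D:
D: 0
G: 3  (via D)
A: 4  (via G)
B: 4  (via D)
Shortest route: D → B = 4.

4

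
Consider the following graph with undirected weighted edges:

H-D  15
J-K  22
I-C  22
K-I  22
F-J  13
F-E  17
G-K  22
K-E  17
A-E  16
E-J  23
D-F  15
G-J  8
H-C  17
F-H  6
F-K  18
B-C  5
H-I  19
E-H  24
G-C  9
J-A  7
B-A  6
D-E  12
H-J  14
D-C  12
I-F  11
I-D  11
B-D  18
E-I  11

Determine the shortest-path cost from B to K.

35

Shortest distances from B:
B: 0
C: 5  (via B)
A: 6  (via B)
J: 13  (via A)
G: 14  (via C)
D: 17  (via C)
E: 22  (via A)
H: 22  (via C)
F: 26  (via J)
I: 27  (via C)
K: 35  (via J)
Shortest route: B → A → J → K = 35.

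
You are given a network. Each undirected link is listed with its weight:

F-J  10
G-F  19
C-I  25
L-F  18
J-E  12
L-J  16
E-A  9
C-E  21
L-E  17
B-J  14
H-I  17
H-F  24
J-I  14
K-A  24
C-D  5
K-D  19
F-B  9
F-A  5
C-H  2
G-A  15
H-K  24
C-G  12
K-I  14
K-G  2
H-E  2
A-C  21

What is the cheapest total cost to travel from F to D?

23

Candidate routes:
F → A → E → H → C → D: 5+9+2+2+5 = 23
F → H → C → D: 24+2+5 = 31
F → J → E → H → C → D: 10+12+2+2+5 = 31
The minimum is 23 via F → A → E → H → C → D.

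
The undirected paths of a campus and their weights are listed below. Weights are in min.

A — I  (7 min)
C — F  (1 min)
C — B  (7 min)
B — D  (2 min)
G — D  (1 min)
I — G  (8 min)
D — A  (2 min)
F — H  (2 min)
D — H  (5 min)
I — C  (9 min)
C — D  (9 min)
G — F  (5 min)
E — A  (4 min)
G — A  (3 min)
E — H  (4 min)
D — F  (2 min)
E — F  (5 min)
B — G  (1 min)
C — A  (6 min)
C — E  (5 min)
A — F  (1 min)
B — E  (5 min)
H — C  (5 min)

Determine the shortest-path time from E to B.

5 min

Shortest distances from E:
E: 0
A: 4  (via E)
H: 4  (via E)
B: 5  (via E)
Shortest route: E → B = 5 min.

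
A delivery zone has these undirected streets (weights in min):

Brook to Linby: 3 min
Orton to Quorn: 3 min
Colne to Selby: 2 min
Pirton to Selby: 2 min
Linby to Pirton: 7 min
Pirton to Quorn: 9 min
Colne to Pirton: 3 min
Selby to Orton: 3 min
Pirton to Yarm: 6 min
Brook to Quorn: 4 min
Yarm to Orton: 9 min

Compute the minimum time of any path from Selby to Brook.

Settle nodes by increasing distance from Selby:
Selby: 0
Pirton: 2  (via Selby)
Colne: 2  (via Selby)
Orton: 3  (via Selby)
Quorn: 6  (via Orton)
Yarm: 8  (via Pirton)
Linby: 9  (via Pirton)
Brook: 10  (via Quorn)
Shortest route: Selby–Orton–Quorn–Brook = 10 min.

10 min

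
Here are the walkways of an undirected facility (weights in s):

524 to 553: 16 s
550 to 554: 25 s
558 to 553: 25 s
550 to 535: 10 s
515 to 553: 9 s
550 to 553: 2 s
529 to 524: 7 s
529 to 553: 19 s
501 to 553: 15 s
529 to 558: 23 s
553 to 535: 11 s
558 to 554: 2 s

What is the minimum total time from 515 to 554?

Settle nodes by increasing distance from 515:
515: 0
553: 9  (via 515)
550: 11  (via 553)
535: 20  (via 553)
501: 24  (via 553)
524: 25  (via 553)
529: 28  (via 553)
558: 34  (via 553)
554: 36  (via 550)
Shortest route: 515–553–550–554 = 36 s.

36 s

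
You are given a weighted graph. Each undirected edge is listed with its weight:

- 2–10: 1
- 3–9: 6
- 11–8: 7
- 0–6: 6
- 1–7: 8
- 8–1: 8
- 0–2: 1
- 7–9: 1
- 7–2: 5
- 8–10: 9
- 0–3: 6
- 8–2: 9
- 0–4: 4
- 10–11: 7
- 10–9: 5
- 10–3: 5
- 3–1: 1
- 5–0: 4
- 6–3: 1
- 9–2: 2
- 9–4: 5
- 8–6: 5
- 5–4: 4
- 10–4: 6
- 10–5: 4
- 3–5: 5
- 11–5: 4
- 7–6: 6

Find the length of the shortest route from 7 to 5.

Enumerating some paths:
7–2–0–5: 5+1+4 = 10
7–9–2–0–5: 1+2+1+4 = 8
7–2–10–5: 5+1+4 = 10
Cheapest is 7–9–2–0–5 at 8.

8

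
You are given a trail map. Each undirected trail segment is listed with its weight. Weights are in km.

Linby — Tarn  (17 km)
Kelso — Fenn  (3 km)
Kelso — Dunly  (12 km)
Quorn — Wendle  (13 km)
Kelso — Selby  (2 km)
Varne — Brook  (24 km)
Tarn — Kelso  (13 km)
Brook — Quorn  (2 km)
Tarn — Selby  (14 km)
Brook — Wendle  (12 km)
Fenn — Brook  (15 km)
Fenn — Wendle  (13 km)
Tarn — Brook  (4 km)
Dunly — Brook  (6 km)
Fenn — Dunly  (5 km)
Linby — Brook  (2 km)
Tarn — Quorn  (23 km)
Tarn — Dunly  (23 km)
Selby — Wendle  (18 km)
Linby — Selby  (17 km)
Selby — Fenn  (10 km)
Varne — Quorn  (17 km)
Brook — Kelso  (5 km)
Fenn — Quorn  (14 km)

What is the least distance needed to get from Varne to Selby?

26 km

Enumerating some paths:
Varne → Quorn → Brook → Kelso → Selby: 17+2+5+2 = 26
Varne → Quorn → Brook → Dunly → Fenn → Kelso → Selby: 17+2+6+5+3+2 = 35
Varne → Brook → Kelso → Selby: 24+5+2 = 31
The minimum is 26 km via Varne → Quorn → Brook → Kelso → Selby.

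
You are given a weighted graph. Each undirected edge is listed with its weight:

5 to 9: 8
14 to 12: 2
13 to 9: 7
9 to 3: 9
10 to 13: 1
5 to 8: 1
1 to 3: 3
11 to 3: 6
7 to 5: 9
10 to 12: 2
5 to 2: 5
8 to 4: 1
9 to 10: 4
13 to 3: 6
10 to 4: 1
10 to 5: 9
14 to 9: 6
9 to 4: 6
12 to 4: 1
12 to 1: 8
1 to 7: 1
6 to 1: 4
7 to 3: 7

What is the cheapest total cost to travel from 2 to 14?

10

Shortest distances from 2:
2: 0
5: 5  (via 2)
8: 6  (via 5)
4: 7  (via 8)
10: 8  (via 4)
12: 8  (via 4)
13: 9  (via 10)
14: 10  (via 12)
Shortest route: 2–5–8–4–12–14 = 10.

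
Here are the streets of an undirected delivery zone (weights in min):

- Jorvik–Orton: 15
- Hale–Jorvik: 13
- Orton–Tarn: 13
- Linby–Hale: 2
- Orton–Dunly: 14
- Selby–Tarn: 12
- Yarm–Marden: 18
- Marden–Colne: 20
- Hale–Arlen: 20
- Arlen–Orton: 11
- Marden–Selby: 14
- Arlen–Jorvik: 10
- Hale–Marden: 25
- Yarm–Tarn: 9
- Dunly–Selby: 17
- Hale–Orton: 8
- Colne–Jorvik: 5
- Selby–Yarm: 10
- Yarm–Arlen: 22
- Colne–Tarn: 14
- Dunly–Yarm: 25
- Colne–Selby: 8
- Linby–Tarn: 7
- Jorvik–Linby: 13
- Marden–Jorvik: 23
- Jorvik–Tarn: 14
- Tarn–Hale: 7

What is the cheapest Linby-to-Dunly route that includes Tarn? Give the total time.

Best Linby to Tarn: Linby–Tarn costing 7
Best Tarn to Dunly: Tarn–Orton–Dunly costing 27
Total via Tarn: 7 + 27 = 34 min.

34 min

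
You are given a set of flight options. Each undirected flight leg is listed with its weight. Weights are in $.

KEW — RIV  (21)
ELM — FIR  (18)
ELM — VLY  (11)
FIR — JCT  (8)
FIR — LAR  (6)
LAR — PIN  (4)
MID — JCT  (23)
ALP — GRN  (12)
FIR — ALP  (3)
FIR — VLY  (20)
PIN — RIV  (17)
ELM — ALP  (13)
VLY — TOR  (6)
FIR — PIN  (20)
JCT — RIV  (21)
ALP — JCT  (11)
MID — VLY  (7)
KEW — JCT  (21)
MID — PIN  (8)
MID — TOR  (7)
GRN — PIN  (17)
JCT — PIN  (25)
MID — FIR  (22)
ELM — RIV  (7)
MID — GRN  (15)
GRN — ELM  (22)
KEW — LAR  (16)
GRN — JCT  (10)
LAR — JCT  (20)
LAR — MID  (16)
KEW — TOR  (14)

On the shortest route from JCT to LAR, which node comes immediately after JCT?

FIR

Compare a few routes:
JCT - FIR - LAR: 8+6 = 14
JCT - ALP - FIR - LAR: 11+3+6 = 20
Cheapest is JCT - FIR - LAR at $14.
So from JCT the first move is to FIR.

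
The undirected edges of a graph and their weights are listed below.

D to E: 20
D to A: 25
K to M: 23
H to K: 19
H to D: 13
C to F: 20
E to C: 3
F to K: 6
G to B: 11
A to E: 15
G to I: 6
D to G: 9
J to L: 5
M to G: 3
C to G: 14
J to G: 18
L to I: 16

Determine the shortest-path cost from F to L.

Enumerating some paths:
F–C–G–I–L: 20+14+6+16 = 56
F–K–M–G–I–L: 6+23+3+6+16 = 54
F–K–M–G–J–L: 6+23+3+18+5 = 55
Cheapest is F–K–M–G–I–L at 54.

54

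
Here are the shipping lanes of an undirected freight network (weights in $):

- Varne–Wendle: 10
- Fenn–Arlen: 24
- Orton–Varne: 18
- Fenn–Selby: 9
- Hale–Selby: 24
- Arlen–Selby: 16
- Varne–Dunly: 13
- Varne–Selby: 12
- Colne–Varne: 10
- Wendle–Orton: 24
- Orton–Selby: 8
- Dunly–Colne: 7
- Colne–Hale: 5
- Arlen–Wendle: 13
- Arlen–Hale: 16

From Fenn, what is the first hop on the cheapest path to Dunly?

Candidate routes:
Fenn–Selby–Varne–Dunly: 9+12+13 = 34
Fenn–Selby–Varne–Colne–Dunly: 9+12+10+7 = 38
Fenn–Selby–Hale–Colne–Dunly: 9+24+5+7 = 45
The minimum is $34 via Fenn–Selby–Varne–Dunly.
So from Fenn the first move is to Selby.

Selby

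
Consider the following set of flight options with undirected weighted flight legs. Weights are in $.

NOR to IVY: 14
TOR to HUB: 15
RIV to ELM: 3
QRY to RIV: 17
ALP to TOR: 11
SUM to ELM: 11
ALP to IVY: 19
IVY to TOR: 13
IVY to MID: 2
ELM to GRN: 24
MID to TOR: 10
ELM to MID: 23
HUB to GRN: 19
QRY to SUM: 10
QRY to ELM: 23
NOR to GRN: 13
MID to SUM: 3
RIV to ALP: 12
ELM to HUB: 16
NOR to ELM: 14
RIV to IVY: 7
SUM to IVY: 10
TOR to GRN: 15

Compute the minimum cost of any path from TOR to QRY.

Shortest distances from TOR:
TOR: 0
MID: 10  (via TOR)
ALP: 11  (via TOR)
IVY: 12  (via MID)
SUM: 13  (via MID)
HUB: 15  (via TOR)
GRN: 15  (via TOR)
RIV: 19  (via IVY)
ELM: 22  (via RIV)
QRY: 23  (via SUM)
Shortest route: TOR–MID–SUM–QRY = $23.

$23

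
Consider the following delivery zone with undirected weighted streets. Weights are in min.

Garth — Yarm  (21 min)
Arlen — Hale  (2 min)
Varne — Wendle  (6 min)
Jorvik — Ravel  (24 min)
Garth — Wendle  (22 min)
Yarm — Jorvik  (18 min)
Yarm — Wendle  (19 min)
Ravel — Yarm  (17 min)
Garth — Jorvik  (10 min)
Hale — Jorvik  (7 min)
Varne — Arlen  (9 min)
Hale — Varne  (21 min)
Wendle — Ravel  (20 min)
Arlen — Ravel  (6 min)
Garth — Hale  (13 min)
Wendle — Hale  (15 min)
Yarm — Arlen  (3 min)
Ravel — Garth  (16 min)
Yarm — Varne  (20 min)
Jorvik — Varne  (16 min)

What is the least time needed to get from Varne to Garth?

24 min

Enumerating some paths:
Varne - Arlen - Hale - Garth: 9+2+13 = 24
Varne - Wendle - Garth: 6+22 = 28
Varne - Jorvik - Garth: 16+10 = 26
The minimum is 24 min via Varne - Arlen - Hale - Garth.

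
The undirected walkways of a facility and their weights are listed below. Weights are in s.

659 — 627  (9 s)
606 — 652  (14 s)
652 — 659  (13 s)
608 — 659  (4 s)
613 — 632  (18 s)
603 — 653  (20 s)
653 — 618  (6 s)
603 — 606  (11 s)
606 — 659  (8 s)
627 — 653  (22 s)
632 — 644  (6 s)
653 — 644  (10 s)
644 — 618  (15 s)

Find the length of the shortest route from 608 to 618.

41 s

Running Dijkstra from 608:
608: 0
659: 4  (via 608)
606: 12  (via 659)
627: 13  (via 659)
652: 17  (via 659)
603: 23  (via 606)
653: 35  (via 627)
618: 41  (via 653)
Shortest route: 608–659–627–653–618 = 41 s.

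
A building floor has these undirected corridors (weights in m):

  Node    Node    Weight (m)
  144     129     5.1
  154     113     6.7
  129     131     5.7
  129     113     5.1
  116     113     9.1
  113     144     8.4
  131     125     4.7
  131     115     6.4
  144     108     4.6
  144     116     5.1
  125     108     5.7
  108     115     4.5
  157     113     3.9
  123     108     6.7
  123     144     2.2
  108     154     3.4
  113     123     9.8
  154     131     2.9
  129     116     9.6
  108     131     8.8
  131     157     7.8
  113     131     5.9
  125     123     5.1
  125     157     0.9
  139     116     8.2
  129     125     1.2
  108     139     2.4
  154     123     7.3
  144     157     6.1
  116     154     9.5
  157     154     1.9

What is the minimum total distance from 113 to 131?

Settle nodes by increasing distance from 113:
113: 0
157: 3.9  (via 113)
125: 4.8  (via 157)
129: 5.1  (via 113)
154: 5.8  (via 157)
131: 5.9  (via 113)
Shortest route: 113–131 = 5.9 m.

5.9 m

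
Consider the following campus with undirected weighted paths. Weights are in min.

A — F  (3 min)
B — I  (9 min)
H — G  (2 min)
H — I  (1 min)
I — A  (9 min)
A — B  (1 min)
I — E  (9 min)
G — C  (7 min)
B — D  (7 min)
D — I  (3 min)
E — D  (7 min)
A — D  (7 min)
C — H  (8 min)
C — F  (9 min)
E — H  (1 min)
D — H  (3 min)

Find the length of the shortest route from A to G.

12 min

Shortest distances from A:
A: 0
B: 1  (via A)
F: 3  (via A)
D: 7  (via A)
I: 9  (via A)
H: 10  (via D)
E: 11  (via H)
C: 12  (via F)
G: 12  (via H)
Shortest route: A → D → H → G = 12 min.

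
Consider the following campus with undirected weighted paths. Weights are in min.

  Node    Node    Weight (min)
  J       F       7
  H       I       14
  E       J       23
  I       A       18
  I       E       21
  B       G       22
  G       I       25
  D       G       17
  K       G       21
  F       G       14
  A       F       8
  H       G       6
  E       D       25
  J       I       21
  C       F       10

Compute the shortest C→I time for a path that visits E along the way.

61 min

Shortest C→E: C–F–J–E = 40
Shortest E→I: E–I = 21
Total via E: 40 + 21 = 61 min.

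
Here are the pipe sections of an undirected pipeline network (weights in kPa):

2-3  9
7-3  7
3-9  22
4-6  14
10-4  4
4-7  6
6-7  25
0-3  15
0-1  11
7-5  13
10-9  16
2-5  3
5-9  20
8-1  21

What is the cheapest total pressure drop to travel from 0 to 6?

Running Dijkstra from 0:
0: 0
1: 11  (via 0)
3: 15  (via 0)
7: 22  (via 3)
2: 24  (via 3)
5: 27  (via 2)
4: 28  (via 7)
8: 32  (via 1)
10: 32  (via 4)
9: 37  (via 3)
6: 42  (via 4)
Shortest route: 0–3–7–4–6 = 42 kPa.

42 kPa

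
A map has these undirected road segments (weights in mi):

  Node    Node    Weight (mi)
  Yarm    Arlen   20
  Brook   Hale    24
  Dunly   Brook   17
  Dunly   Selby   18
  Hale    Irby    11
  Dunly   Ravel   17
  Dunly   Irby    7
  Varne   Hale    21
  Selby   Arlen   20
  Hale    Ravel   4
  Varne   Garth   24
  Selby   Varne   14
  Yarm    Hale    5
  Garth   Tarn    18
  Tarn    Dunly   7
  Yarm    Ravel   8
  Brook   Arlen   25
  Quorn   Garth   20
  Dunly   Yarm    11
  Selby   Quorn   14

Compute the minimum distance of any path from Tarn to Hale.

23 mi

Compare a few routes:
Tarn–Dunly–Yarm–Hale: 7+11+5 = 23
Tarn–Dunly–Ravel–Hale: 7+17+4 = 28
Tarn–Dunly–Yarm–Ravel–Hale: 7+11+8+4 = 30
Tarn–Dunly–Irby–Hale: 7+7+11 = 25
The minimum is 23 mi via Tarn–Dunly–Yarm–Hale.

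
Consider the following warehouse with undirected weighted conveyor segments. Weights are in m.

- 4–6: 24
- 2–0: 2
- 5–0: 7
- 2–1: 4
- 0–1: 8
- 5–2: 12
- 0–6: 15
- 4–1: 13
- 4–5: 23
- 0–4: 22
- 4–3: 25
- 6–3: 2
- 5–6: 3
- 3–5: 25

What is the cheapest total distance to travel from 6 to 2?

Compare a few routes:
6–5–0–2: 3+7+2 = 12
6–5–0–1–2: 3+7+8+4 = 22
6–0–2: 15+2 = 17
6–5–2: 3+12 = 15
Cheapest is 6–5–0–2 at 12 m.

12 m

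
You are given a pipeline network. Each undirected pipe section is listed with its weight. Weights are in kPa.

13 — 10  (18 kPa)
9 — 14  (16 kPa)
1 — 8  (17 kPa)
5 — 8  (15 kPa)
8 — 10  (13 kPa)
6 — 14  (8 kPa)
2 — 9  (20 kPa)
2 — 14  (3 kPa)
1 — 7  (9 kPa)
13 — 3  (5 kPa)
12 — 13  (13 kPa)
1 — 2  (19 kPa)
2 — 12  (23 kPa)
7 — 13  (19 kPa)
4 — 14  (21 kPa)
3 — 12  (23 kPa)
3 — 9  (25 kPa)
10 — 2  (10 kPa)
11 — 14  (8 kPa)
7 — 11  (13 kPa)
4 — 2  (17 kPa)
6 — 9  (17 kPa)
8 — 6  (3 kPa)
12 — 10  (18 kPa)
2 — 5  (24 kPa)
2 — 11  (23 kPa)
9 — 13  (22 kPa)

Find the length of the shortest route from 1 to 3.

Running Dijkstra from 1:
1: 0
7: 9  (via 1)
8: 17  (via 1)
2: 19  (via 1)
6: 20  (via 8)
11: 22  (via 7)
14: 22  (via 2)
13: 28  (via 7)
10: 29  (via 2)
5: 32  (via 8)
3: 33  (via 13)
Shortest route: 1 → 7 → 13 → 3 = 33 kPa.

33 kPa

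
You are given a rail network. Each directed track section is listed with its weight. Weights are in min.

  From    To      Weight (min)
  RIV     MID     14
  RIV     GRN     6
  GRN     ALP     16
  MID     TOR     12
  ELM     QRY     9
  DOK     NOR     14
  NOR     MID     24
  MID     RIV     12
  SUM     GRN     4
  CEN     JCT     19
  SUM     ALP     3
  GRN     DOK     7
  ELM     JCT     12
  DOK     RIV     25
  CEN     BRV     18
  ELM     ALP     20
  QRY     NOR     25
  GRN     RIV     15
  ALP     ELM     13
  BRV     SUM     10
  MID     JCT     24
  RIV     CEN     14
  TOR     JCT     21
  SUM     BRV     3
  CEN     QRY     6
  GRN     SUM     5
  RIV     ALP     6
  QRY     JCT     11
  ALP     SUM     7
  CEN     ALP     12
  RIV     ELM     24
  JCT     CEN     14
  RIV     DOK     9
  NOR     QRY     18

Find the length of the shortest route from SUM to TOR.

Running Dijkstra from SUM:
SUM: 0
BRV: 3  (via SUM)
ALP: 3  (via SUM)
GRN: 4  (via SUM)
DOK: 11  (via GRN)
ELM: 16  (via ALP)
RIV: 19  (via GRN)
NOR: 25  (via DOK)
QRY: 25  (via ELM)
JCT: 28  (via ELM)
MID: 33  (via RIV)
CEN: 33  (via RIV)
TOR: 45  (via MID)
Shortest route: SUM → GRN → RIV → MID → TOR = 45 min.

45 min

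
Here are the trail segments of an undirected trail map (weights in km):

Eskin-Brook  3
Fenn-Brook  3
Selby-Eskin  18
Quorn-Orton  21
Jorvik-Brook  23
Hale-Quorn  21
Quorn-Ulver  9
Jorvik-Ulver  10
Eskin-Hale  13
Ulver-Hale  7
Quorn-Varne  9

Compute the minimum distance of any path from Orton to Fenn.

56 km

Running Dijkstra from Orton:
Orton: 0
Quorn: 21  (via Orton)
Ulver: 30  (via Quorn)
Varne: 30  (via Quorn)
Hale: 37  (via Ulver)
Jorvik: 40  (via Ulver)
Eskin: 50  (via Hale)
Brook: 53  (via Eskin)
Fenn: 56  (via Brook)
Shortest route: Orton → Quorn → Ulver → Hale → Eskin → Brook → Fenn = 56 km.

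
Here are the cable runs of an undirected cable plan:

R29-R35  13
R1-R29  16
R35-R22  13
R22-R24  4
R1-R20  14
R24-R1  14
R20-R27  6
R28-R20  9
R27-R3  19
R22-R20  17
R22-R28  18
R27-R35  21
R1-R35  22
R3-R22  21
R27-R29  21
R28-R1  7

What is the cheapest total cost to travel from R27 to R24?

27

Settle nodes by increasing distance from R27:
R27: 0
R20: 6  (via R27)
R28: 15  (via R20)
R3: 19  (via R27)
R1: 20  (via R20)
R29: 21  (via R27)
R35: 21  (via R27)
R22: 23  (via R20)
R24: 27  (via R22)
Shortest route: R27 → R20 → R22 → R24 = 27.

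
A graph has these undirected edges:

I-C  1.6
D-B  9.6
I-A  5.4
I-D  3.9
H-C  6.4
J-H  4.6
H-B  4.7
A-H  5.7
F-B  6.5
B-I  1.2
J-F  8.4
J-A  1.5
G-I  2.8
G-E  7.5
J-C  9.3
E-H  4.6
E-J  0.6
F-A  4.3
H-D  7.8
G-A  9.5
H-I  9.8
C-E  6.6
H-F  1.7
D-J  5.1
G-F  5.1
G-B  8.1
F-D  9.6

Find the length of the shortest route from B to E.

8.7

Compare a few routes:
B - I - A - J - E: 1.2+5.4+1.5+0.6 = 8.7
B - I - C - E: 1.2+1.6+6.6 = 9.4
B - H - E: 4.7+4.6 = 9.3
The minimum is 8.7 via B - I - A - J - E.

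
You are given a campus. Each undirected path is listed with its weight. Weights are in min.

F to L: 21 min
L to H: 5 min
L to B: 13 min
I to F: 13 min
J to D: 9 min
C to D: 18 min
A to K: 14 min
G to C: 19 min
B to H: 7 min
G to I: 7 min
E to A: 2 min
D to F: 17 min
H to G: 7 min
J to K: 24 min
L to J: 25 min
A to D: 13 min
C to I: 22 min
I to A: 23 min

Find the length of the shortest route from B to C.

Running Dijkstra from B:
B: 0
H: 7  (via B)
L: 12  (via H)
G: 14  (via H)
I: 21  (via G)
C: 33  (via G)
Shortest route: B → H → G → C = 33 min.

33 min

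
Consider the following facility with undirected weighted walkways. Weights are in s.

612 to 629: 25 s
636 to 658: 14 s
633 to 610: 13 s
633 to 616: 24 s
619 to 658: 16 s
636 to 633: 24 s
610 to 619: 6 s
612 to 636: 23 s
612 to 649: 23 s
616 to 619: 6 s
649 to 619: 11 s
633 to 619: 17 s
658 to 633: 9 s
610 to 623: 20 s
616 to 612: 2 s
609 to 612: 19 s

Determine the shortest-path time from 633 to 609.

Enumerating some paths:
633 - 658 - 619 - 616 - 612 - 609: 9+16+6+2+19 = 52
633 - 616 - 612 - 609: 24+2+19 = 45
633 - 619 - 616 - 612 - 609: 17+6+2+19 = 44
633 - 610 - 619 - 616 - 612 - 609: 13+6+6+2+19 = 46
The minimum is 44 s via 633 - 619 - 616 - 612 - 609.

44 s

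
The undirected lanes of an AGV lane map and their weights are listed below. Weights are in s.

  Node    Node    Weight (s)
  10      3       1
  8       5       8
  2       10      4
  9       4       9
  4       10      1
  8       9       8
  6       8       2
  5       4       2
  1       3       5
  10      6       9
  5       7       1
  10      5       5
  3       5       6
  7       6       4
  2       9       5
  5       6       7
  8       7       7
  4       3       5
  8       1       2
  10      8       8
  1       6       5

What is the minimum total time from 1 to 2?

Shortest distances from 1:
1: 0
8: 2  (via 1)
6: 4  (via 8)
3: 5  (via 1)
10: 6  (via 3)
4: 7  (via 10)
7: 8  (via 6)
5: 9  (via 4)
2: 10  (via 10)
Shortest route: 1 → 3 → 10 → 2 = 10 s.

10 s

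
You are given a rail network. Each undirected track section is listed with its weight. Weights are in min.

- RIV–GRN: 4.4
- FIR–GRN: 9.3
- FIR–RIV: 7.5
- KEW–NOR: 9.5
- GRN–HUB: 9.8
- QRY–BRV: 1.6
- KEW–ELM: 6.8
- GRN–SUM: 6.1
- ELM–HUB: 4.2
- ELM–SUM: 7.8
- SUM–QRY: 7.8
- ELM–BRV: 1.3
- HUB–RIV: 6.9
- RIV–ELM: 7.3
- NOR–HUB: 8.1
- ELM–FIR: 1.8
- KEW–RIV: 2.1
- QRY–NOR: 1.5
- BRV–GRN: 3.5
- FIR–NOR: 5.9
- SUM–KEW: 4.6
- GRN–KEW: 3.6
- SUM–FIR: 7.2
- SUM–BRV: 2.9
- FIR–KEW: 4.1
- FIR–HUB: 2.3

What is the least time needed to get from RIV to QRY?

Shortest distances from RIV:
RIV: 0
KEW: 2.1  (via RIV)
GRN: 4.4  (via RIV)
FIR: 6.2  (via KEW)
SUM: 6.7  (via KEW)
HUB: 6.9  (via RIV)
ELM: 7.3  (via RIV)
BRV: 7.9  (via GRN)
QRY: 9.5  (via BRV)
Shortest route: RIV–GRN–BRV–QRY = 9.5 min.

9.5 min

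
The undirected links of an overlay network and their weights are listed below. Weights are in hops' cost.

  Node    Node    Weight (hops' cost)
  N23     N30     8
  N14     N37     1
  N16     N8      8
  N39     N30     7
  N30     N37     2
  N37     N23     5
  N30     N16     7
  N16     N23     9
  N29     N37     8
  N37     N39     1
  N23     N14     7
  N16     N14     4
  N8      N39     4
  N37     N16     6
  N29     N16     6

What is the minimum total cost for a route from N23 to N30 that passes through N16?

16 hops' cost

Best N23 to N16: N23–N16 costing 9
Best N16 to N30: N16–N30 costing 7
Total via N16: 9 + 7 = 16 hops' cost.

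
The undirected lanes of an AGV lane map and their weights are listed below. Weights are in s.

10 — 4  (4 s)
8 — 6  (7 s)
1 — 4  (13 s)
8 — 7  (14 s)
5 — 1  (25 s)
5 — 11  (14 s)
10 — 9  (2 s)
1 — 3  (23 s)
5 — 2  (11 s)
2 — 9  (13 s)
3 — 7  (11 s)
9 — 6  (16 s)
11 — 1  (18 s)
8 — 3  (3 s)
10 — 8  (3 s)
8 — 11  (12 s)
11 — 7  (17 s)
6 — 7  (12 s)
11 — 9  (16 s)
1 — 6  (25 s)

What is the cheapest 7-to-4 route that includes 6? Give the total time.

26 s

Best 7 to 6: 7–6 costing 12
Best 6 to 4: 6–8–10–4 costing 14
Total via 6: 12 + 14 = 26 s.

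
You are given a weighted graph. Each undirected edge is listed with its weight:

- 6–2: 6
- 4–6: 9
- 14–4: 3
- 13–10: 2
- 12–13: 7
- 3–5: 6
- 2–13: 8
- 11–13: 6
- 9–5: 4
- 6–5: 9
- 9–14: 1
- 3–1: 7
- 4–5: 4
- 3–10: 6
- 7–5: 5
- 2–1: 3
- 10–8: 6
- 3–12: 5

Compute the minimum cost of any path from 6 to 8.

22

Compare a few routes:
6 → 5 → 3 → 10 → 8: 9+6+6+6 = 27
6 → 2 → 13 → 10 → 8: 6+8+2+6 = 22
The minimum is 22 via 6 → 2 → 13 → 10 → 8.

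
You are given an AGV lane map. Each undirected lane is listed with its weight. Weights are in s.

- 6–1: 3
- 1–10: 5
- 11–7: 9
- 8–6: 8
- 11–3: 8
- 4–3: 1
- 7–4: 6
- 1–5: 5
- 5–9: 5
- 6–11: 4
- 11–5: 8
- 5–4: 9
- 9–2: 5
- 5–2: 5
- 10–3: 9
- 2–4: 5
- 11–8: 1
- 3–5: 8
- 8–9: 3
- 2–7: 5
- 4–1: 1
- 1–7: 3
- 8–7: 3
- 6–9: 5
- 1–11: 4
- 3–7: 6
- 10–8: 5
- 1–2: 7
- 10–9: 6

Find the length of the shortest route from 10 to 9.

6 s

Settle nodes by increasing distance from 10:
10: 0
1: 5  (via 10)
8: 5  (via 10)
4: 6  (via 1)
9: 6  (via 10)
Shortest route: 10–9 = 6 s.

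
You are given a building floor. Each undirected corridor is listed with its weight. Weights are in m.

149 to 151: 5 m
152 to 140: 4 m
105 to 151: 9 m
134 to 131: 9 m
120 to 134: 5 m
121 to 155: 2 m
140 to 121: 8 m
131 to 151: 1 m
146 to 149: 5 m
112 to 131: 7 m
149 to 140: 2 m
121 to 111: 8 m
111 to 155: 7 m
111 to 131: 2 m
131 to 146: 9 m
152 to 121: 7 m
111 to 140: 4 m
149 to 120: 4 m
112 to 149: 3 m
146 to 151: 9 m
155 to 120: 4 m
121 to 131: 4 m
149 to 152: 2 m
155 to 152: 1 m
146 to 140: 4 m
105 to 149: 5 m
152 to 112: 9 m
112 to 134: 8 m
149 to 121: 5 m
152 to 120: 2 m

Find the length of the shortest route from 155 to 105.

8 m

Settle nodes by increasing distance from 155:
155: 0
152: 1  (via 155)
121: 2  (via 155)
120: 3  (via 152)
149: 3  (via 152)
140: 5  (via 152)
131: 6  (via 121)
112: 6  (via 149)
111: 7  (via 155)
151: 7  (via 131)
105: 8  (via 149)
Shortest route: 155–152–149–105 = 8 m.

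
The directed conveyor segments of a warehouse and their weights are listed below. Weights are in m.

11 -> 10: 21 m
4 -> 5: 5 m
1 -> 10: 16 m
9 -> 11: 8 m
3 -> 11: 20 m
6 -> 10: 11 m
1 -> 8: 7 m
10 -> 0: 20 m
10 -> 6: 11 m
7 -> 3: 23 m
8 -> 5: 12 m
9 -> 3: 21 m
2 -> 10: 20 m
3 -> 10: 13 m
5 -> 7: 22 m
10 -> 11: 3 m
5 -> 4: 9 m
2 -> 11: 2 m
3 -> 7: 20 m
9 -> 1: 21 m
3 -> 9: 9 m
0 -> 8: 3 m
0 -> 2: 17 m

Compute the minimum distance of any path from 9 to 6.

40 m

Enumerating some paths:
9 - 11 - 10 - 6: 8+21+11 = 40
9 - 3 - 10 - 6: 21+13+11 = 45
9 - 1 - 10 - 6: 21+16+11 = 48
The minimum is 40 m via 9 - 11 - 10 - 6.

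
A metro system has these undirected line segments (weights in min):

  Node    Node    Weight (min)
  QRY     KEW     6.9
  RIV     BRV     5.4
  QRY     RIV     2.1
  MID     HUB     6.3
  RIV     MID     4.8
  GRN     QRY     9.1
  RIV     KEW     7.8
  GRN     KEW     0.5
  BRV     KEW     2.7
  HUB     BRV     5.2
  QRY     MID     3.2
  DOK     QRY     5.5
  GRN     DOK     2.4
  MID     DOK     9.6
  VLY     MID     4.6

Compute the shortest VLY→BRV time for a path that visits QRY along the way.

Best VLY to QRY: VLY → MID → QRY costing 7.8
Shortest QRY→BRV: QRY → RIV → BRV = 7.5
Total via QRY: 7.8 + 7.5 = 15.3 min.

15.3 min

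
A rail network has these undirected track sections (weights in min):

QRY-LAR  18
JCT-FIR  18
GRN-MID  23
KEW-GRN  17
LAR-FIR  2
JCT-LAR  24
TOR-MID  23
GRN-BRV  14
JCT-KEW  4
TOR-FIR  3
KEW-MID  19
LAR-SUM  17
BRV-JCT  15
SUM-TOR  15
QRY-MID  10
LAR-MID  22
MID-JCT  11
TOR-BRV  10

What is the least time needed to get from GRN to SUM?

39 min

Candidate routes:
GRN–BRV–TOR–FIR–LAR–SUM: 14+10+3+2+17 = 46
GRN–KEW–JCT–FIR–TOR–SUM: 17+4+18+3+15 = 57
GRN–BRV–TOR–SUM: 14+10+15 = 39
The minimum is 39 min via GRN–BRV–TOR–SUM.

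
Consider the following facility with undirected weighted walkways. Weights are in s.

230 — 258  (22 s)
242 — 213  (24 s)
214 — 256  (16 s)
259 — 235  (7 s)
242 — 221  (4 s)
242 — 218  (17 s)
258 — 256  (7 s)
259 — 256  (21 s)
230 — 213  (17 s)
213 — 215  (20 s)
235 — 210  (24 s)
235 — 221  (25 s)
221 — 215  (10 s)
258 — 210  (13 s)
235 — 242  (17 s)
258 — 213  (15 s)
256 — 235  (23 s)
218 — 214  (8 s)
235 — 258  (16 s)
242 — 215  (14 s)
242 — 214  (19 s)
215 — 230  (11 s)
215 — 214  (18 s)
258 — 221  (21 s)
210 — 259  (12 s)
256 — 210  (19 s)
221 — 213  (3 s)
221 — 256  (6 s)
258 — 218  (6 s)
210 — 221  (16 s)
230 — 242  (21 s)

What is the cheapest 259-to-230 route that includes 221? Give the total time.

47 s

Shortest 259→221: 259 → 256 → 221 = 27
Best 221 to 230: 221 → 213 → 230 costing 20
Total via 221: 27 + 20 = 47 s.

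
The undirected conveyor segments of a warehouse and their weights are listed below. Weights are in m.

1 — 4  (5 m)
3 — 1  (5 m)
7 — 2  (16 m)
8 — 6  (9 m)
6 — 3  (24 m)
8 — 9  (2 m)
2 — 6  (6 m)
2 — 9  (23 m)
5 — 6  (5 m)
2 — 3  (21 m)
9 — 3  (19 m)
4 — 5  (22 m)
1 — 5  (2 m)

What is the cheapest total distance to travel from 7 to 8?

31 m

Settle nodes by increasing distance from 7:
7: 0
2: 16  (via 7)
6: 22  (via 2)
5: 27  (via 6)
1: 29  (via 5)
8: 31  (via 6)
Shortest route: 7 → 2 → 6 → 8 = 31 m.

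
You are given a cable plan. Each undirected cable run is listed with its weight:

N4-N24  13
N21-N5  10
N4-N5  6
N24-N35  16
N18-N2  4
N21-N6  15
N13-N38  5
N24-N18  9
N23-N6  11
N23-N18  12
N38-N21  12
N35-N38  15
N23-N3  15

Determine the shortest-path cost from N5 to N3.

Compare a few routes:
N5 → N4 → N24 → N18 → N23 → N3: 6+13+9+12+15 = 55
N5 → N21 → N6 → N23 → N3: 10+15+11+15 = 51
Cheapest is N5 → N21 → N6 → N23 → N3 at 51.

51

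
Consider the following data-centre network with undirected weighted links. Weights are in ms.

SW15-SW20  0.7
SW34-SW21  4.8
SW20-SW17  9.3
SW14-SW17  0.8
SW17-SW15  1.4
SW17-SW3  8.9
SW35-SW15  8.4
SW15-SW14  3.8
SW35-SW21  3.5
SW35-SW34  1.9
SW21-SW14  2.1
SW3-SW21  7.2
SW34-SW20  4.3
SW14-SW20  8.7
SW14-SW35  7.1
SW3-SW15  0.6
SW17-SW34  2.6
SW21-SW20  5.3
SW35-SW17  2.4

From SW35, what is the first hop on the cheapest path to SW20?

Compare a few routes:
SW35 - SW17 - SW15 - SW20: 2.4+1.4+0.7 = 4.5
SW35 - SW34 - SW17 - SW15 - SW20: 1.9+2.6+1.4+0.7 = 6.6
SW35 - SW34 - SW20: 1.9+4.3 = 6.2
The minimum is 4.5 ms via SW35 - SW17 - SW15 - SW20.
So from SW35 the first move is to SW17.

SW17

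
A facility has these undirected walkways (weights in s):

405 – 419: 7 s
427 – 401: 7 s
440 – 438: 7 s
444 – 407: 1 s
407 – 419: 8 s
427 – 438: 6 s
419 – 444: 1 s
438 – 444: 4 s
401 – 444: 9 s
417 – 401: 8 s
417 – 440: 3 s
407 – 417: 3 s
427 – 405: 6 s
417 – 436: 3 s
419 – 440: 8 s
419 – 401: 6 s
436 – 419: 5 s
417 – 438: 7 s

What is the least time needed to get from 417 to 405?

Candidate routes:
417 - 440 - 419 - 405: 3+8+7 = 18
417 - 407 - 419 - 405: 3+8+7 = 18
417 - 436 - 419 - 405: 3+5+7 = 15
417 - 407 - 444 - 419 - 405: 3+1+1+7 = 12
The minimum is 12 s via 417 - 407 - 444 - 419 - 405.

12 s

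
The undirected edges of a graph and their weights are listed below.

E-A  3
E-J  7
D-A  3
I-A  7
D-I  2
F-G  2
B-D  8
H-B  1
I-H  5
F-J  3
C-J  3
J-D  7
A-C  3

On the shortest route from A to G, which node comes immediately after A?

C

Compare a few routes:
A–C–J–F–G: 3+3+3+2 = 11
A–D–J–F–G: 3+7+3+2 = 15
A–E–J–F–G: 3+7+3+2 = 15
Cheapest is A–C–J–F–G at 11.
So from A the first move is to C.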